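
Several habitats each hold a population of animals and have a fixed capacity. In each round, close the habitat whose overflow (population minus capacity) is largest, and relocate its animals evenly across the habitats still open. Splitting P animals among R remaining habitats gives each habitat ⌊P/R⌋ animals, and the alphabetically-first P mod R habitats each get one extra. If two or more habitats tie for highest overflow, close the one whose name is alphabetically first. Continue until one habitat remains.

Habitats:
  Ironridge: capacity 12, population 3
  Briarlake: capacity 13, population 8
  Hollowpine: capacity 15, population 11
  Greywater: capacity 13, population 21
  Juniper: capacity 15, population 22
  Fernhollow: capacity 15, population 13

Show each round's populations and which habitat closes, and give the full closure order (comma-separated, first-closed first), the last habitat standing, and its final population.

Round 1: Briarlake=8 Fernhollow=13 Greywater=21 Hollowpine=11 Ironridge=3 Juniper=22 → close Greywater (overflow 8)
  21÷5 = 4 each, +1 to first 1
Round 2: Briarlake=13 Fernhollow=17 Hollowpine=15 Ironridge=7 Juniper=26 → close Juniper (overflow 11)
  26÷4 = 6 each, +1 to first 2
Round 3: Briarlake=20 Fernhollow=24 Hollowpine=21 Ironridge=13 → close Fernhollow (overflow 9)
  24÷3 = 8 each, +1 to first 0
Round 4: Briarlake=28 Hollowpine=29 Ironridge=21 → close Briarlake (overflow 15)
  28÷2 = 14 each, +1 to first 0
Round 5: Hollowpine=43 Ironridge=35 → close Hollowpine (overflow 28)
  43÷1 = 43 each, +1 to first 0

Closure order: Greywater, Juniper, Fernhollow, Briarlake, Hollowpine
Last habitat: Ironridge with 78 animals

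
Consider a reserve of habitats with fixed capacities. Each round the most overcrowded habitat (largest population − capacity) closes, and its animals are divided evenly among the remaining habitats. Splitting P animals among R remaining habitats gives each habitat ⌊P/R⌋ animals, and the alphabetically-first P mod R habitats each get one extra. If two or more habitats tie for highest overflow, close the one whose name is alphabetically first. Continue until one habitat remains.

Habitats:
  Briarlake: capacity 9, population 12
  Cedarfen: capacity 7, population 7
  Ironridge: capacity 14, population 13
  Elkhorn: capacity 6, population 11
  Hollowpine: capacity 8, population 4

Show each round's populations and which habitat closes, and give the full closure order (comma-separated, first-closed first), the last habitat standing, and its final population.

Round 1: Briarlake=12 Cedarfen=7 Elkhorn=11 Hollowpine=4 Ironridge=13 → close Elkhorn (overflow 5)
  11÷4 = 2 each, +1 to first 3
Round 2: Briarlake=15 Cedarfen=10 Hollowpine=7 Ironridge=15 → close Briarlake (overflow 6)
  15÷3 = 5 each, +1 to first 0
Round 3: Cedarfen=15 Hollowpine=12 Ironridge=20 → close Cedarfen (overflow 8)
  15÷2 = 7 each, +1 to first 1
Round 4: Hollowpine=20 Ironridge=27 → close Ironridge (overflow 13)
  27÷1 = 27 each, +1 to first 0

Closure order: Elkhorn, Briarlake, Cedarfen, Ironridge
Last habitat: Hollowpine with 47 animals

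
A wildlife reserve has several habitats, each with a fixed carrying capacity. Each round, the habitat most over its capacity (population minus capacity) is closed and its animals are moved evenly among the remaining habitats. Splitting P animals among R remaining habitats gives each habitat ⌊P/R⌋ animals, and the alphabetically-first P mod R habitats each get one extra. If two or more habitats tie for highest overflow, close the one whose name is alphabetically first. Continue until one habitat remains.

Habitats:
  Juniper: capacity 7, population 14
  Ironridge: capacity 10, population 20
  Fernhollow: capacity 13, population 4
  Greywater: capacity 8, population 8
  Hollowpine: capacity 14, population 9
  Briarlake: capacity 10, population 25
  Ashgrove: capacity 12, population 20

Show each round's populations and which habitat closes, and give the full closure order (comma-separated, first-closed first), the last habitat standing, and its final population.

Round 1: Ashgrove=20 Briarlake=25 Fernhollow=4 Greywater=8 Hollowpine=9 Ironridge=20 Juniper=14 → close Briarlake (overflow 15)
  25÷6 = 4 each, +1 to first 1
Round 2: Ashgrove=25 Fernhollow=8 Greywater=12 Hollowpine=13 Ironridge=24 Juniper=18 → close Ironridge (overflow 14)
  24÷5 = 4 each, +1 to first 4
Round 3: Ashgrove=30 Fernhollow=13 Greywater=17 Hollowpine=18 Juniper=22 → close Ashgrove (overflow 18)
  30÷4 = 7 each, +1 to first 2
Round 4: Fernhollow=21 Greywater=25 Hollowpine=25 Juniper=29 → close Juniper (overflow 22)
  29÷3 = 9 each, +1 to first 2
Round 5: Fernhollow=31 Greywater=35 Hollowpine=34 → close Greywater (overflow 27)
  35÷2 = 17 each, +1 to first 1
Round 6: Fernhollow=49 Hollowpine=51 → close Hollowpine (overflow 37)
  51÷1 = 51 each, +1 to first 0

Closure order: Briarlake, Ironridge, Ashgrove, Juniper, Greywater, Hollowpine
Last habitat: Fernhollow with 100 animals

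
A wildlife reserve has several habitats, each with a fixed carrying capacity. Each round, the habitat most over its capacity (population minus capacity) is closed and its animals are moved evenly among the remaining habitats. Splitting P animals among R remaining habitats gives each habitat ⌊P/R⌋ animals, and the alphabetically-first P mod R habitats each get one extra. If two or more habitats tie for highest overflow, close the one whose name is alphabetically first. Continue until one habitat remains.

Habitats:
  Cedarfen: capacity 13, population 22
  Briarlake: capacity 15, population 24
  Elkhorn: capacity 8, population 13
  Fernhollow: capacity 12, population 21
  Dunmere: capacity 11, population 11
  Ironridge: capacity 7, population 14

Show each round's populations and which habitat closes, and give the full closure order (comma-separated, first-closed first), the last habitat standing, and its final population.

Closure order: Briarlake, Cedarfen, Fernhollow, Elkhorn, Ironridge
Last habitat: Dunmere with 105 animals

Round 1: Briarlake=24 Cedarfen=22 Dunmere=11 Elkhorn=13 Fernhollow=21 Ironridge=14 → close Briarlake (overflow 9)
  24÷5 = 4 each, +1 to first 4
Round 2: Cedarfen=27 Dunmere=16 Elkhorn=18 Fernhollow=26 Ironridge=18 → close Cedarfen (overflow 14)
  27÷4 = 6 each, +1 to first 3
Round 3: Dunmere=23 Elkhorn=25 Fernhollow=33 Ironridge=24 → close Fernhollow (overflow 21)
  33÷3 = 11 each, +1 to first 0
Round 4: Dunmere=34 Elkhorn=36 Ironridge=35 → close Elkhorn (overflow 28)
  36÷2 = 18 each, +1 to first 0
Round 5: Dunmere=52 Ironridge=53 → close Ironridge (overflow 46)
  53÷1 = 53 each, +1 to first 0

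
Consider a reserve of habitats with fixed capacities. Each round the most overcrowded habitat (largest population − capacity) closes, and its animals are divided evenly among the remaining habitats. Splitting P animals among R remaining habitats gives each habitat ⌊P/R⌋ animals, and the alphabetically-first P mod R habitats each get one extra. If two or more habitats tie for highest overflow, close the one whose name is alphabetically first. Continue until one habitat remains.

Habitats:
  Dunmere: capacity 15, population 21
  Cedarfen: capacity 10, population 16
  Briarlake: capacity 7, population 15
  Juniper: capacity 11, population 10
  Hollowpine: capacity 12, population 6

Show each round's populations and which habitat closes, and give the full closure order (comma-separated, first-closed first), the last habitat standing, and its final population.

Closure order: Briarlake, Cedarfen, Dunmere, Juniper
Last habitat: Hollowpine with 68 animals

Round 1: Briarlake=15 Cedarfen=16 Dunmere=21 Hollowpine=6 Juniper=10 → close Briarlake (overflow 8)
  15÷4 = 3 each, +1 to first 3
Round 2: Cedarfen=20 Dunmere=25 Hollowpine=10 Juniper=13 → close Cedarfen (overflow 10)
  20÷3 = 6 each, +1 to first 2
Round 3: Dunmere=32 Hollowpine=17 Juniper=19 → close Dunmere (overflow 17)
  32÷2 = 16 each, +1 to first 0
Round 4: Hollowpine=33 Juniper=35 → close Juniper (overflow 24)
  35÷1 = 35 each, +1 to first 0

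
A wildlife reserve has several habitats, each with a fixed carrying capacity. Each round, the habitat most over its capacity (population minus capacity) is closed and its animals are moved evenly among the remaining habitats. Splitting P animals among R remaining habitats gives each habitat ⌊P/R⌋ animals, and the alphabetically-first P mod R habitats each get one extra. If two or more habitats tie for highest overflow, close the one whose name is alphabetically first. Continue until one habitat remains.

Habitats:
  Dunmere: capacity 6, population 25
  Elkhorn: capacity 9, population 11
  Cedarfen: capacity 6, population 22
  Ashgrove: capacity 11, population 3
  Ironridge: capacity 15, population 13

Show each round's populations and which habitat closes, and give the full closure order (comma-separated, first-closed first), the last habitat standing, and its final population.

Closure order: Dunmere, Cedarfen, Elkhorn, Ironridge
Last habitat: Ashgrove with 74 animals

Round 1: Ashgrove=3 Cedarfen=22 Dunmere=25 Elkhorn=11 Ironridge=13 → close Dunmere (overflow 19)
  25÷4 = 6 each, +1 to first 1
Round 2: Ashgrove=10 Cedarfen=28 Elkhorn=17 Ironridge=19 → close Cedarfen (overflow 22)
  28÷3 = 9 each, +1 to first 1
Round 3: Ashgrove=20 Elkhorn=26 Ironridge=28 → close Elkhorn (overflow 17)
  26÷2 = 13 each, +1 to first 0
Round 4: Ashgrove=33 Ironridge=41 → close Ironridge (overflow 26)
  41÷1 = 41 each, +1 to first 0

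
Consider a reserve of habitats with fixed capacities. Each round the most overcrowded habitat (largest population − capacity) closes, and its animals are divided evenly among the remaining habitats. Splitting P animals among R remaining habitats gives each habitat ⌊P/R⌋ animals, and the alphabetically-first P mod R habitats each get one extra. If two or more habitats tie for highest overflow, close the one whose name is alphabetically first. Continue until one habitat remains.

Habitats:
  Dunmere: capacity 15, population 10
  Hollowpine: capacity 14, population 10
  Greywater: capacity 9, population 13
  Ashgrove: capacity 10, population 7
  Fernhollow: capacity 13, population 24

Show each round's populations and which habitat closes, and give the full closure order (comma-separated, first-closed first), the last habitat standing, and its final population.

Closure order: Fernhollow, Greywater, Ashgrove, Hollowpine
Last habitat: Dunmere with 64 animals

Round 1: Ashgrove=7 Dunmere=10 Fernhollow=24 Greywater=13 Hollowpine=10 → close Fernhollow (overflow 11)
  24÷4 = 6 each, +1 to first 0
Round 2: Ashgrove=13 Dunmere=16 Greywater=19 Hollowpine=16 → close Greywater (overflow 10)
  19÷3 = 6 each, +1 to first 1
Round 3: Ashgrove=20 Dunmere=22 Hollowpine=22 → close Ashgrove (overflow 10)
  20÷2 = 10 each, +1 to first 0
Round 4: Dunmere=32 Hollowpine=32 → close Hollowpine (overflow 18)
  32÷1 = 32 each, +1 to first 0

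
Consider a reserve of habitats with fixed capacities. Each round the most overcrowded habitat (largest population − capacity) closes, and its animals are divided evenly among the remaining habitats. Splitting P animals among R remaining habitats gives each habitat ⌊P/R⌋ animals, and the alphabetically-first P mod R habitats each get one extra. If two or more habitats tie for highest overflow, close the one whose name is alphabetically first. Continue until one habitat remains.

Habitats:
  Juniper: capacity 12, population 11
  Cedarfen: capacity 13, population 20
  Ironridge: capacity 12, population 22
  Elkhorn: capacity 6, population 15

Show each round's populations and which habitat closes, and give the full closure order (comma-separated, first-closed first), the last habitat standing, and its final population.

Closure order: Ironridge, Elkhorn, Cedarfen
Last habitat: Juniper with 68 animals

Round 1: Cedarfen=20 Elkhorn=15 Ironridge=22 Juniper=11 → close Ironridge (overflow 10)
  22÷3 = 7 each, +1 to first 1
Round 2: Cedarfen=28 Elkhorn=22 Juniper=18 → close Elkhorn (overflow 16)
  22÷2 = 11 each, +1 to first 0
Round 3: Cedarfen=39 Juniper=29 → close Cedarfen (overflow 26)
  39÷1 = 39 each, +1 to first 0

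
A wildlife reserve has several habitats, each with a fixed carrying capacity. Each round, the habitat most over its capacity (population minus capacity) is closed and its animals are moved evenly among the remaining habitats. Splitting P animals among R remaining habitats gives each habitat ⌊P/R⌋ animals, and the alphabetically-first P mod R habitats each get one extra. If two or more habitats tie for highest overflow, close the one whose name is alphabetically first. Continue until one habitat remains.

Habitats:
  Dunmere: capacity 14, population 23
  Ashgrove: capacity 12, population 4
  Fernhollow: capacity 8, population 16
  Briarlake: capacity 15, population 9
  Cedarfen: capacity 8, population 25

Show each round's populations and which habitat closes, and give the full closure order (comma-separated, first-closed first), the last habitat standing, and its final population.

Closure order: Cedarfen, Dunmere, Fernhollow, Ashgrove
Last habitat: Briarlake with 77 animals

Round 1: Ashgrove=4 Briarlake=9 Cedarfen=25 Dunmere=23 Fernhollow=16 → close Cedarfen (overflow 17)
  25÷4 = 6 each, +1 to first 1
Round 2: Ashgrove=11 Briarlake=15 Dunmere=29 Fernhollow=22 → close Dunmere (overflow 15)
  29÷3 = 9 each, +1 to first 2
Round 3: Ashgrove=21 Briarlake=25 Fernhollow=31 → close Fernhollow (overflow 23)
  31÷2 = 15 each, +1 to first 1
Round 4: Ashgrove=37 Briarlake=40 → close Ashgrove (overflow 25)
  37÷1 = 37 each, +1 to first 0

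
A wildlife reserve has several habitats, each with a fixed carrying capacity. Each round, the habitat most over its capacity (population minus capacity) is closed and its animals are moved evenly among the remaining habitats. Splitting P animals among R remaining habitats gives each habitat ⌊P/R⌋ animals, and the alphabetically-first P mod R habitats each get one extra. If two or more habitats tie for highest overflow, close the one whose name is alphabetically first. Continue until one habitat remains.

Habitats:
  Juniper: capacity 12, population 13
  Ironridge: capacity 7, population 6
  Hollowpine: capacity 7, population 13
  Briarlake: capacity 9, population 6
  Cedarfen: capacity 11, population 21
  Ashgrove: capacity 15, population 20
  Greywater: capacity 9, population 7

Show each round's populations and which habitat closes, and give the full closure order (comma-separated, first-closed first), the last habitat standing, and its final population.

Round 1: Ashgrove=20 Briarlake=6 Cedarfen=21 Greywater=7 Hollowpine=13 Ironridge=6 Juniper=13 → close Cedarfen (overflow 10)
  21÷6 = 3 each, +1 to first 3
Round 2: Ashgrove=24 Briarlake=10 Greywater=11 Hollowpine=16 Ironridge=9 Juniper=16 → close Ashgrove (overflow 9)
  24÷5 = 4 each, +1 to first 4
Round 3: Briarlake=15 Greywater=16 Hollowpine=21 Ironridge=14 Juniper=20 → close Hollowpine (overflow 14)
  21÷4 = 5 each, +1 to first 1
Round 4: Briarlake=21 Greywater=21 Ironridge=19 Juniper=25 → close Juniper (overflow 13)
  25÷3 = 8 each, +1 to first 1
Round 5: Briarlake=30 Greywater=29 Ironridge=27 → close Briarlake (overflow 21)
  30÷2 = 15 each, +1 to first 0
Round 6: Greywater=44 Ironridge=42 → close Greywater (overflow 35)
  44÷1 = 44 each, +1 to first 0

Closure order: Cedarfen, Ashgrove, Hollowpine, Juniper, Briarlake, Greywater
Last habitat: Ironridge with 86 animals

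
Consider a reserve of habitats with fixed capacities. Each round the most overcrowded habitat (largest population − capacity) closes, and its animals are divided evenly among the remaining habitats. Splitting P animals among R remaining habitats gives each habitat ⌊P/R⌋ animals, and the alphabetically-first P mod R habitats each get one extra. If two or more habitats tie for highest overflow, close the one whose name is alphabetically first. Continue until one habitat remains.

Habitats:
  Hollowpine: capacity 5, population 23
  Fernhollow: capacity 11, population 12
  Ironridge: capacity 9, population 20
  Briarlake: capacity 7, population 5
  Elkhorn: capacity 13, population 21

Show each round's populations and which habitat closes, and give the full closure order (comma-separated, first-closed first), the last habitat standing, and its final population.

Closure order: Hollowpine, Ironridge, Elkhorn, Fernhollow
Last habitat: Briarlake with 81 animals

Round 1: Briarlake=5 Elkhorn=21 Fernhollow=12 Hollowpine=23 Ironridge=20 → close Hollowpine (overflow 18)
  23÷4 = 5 each, +1 to first 3
Round 2: Briarlake=11 Elkhorn=27 Fernhollow=18 Ironridge=25 → close Ironridge (overflow 16)
  25÷3 = 8 each, +1 to first 1
Round 3: Briarlake=20 Elkhorn=35 Fernhollow=26 → close Elkhorn (overflow 22)
  35÷2 = 17 each, +1 to first 1
Round 4: Briarlake=38 Fernhollow=43 → close Fernhollow (overflow 32)
  43÷1 = 43 each, +1 to first 0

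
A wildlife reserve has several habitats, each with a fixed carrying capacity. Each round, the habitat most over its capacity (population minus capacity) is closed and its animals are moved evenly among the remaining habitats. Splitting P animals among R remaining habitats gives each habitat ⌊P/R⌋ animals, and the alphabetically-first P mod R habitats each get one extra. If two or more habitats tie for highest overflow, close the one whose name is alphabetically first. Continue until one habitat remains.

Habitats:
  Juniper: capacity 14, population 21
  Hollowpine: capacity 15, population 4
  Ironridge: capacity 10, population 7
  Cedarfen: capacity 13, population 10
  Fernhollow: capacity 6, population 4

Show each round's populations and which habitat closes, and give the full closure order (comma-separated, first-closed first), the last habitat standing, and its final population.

Closure order: Juniper, Cedarfen, Fernhollow, Ironridge
Last habitat: Hollowpine with 46 animals

Round 1: Cedarfen=10 Fernhollow=4 Hollowpine=4 Ironridge=7 Juniper=21 → close Juniper (overflow 7)
  21÷4 = 5 each, +1 to first 1
Round 2: Cedarfen=16 Fernhollow=9 Hollowpine=9 Ironridge=12 → close Cedarfen (overflow 3)
  16÷3 = 5 each, +1 to first 1
Round 3: Fernhollow=15 Hollowpine=14 Ironridge=17 → close Fernhollow (overflow 9)
  15÷2 = 7 each, +1 to first 1
Round 4: Hollowpine=22 Ironridge=24 → close Ironridge (overflow 14)
  24÷1 = 24 each, +1 to first 0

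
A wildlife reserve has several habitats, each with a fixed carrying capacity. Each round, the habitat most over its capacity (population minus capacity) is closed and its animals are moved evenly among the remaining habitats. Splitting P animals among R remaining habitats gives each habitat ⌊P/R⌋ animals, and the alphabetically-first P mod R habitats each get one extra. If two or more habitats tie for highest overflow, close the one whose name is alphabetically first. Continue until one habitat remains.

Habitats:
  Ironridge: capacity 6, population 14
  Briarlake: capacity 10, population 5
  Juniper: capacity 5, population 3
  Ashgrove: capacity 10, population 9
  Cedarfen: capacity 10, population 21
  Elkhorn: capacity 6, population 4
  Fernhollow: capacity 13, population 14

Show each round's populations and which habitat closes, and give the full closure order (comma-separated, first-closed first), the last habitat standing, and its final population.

Round 1: Ashgrove=9 Briarlake=5 Cedarfen=21 Elkhorn=4 Fernhollow=14 Ironridge=14 Juniper=3 → close Cedarfen (overflow 11)
  21÷6 = 3 each, +1 to first 3
Round 2: Ashgrove=13 Briarlake=9 Elkhorn=8 Fernhollow=17 Ironridge=17 Juniper=6 → close Ironridge (overflow 11)
  17÷5 = 3 each, +1 to first 2
Round 3: Ashgrove=17 Briarlake=13 Elkhorn=11 Fernhollow=20 Juniper=9 → close Ashgrove (overflow 7)
  17÷4 = 4 each, +1 to first 1
Round 4: Briarlake=18 Elkhorn=15 Fernhollow=24 Juniper=13 → close Fernhollow (overflow 11)
  24÷3 = 8 each, +1 to first 0
Round 5: Briarlake=26 Elkhorn=23 Juniper=21 → close Elkhorn (overflow 17)
  23÷2 = 11 each, +1 to first 1
Round 6: Briarlake=38 Juniper=32 → close Briarlake (overflow 28)
  38÷1 = 38 each, +1 to first 0

Closure order: Cedarfen, Ironridge, Ashgrove, Fernhollow, Elkhorn, Briarlake
Last habitat: Juniper with 70 animals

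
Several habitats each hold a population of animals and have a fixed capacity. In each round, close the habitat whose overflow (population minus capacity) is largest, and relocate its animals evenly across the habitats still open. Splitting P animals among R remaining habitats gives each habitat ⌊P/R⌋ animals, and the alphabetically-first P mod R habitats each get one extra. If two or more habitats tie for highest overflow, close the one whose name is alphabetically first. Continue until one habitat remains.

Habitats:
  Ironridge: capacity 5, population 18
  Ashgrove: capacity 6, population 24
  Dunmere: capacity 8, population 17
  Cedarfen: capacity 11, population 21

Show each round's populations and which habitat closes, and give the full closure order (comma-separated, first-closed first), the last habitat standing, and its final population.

Closure order: Ashgrove, Ironridge, Cedarfen
Last habitat: Dunmere with 80 animals

Round 1: Ashgrove=24 Cedarfen=21 Dunmere=17 Ironridge=18 → close Ashgrove (overflow 18)
  24÷3 = 8 each, +1 to first 0
Round 2: Cedarfen=29 Dunmere=25 Ironridge=26 → close Ironridge (overflow 21)
  26÷2 = 13 each, +1 to first 0
Round 3: Cedarfen=42 Dunmere=38 → close Cedarfen (overflow 31)
  42÷1 = 42 each, +1 to first 0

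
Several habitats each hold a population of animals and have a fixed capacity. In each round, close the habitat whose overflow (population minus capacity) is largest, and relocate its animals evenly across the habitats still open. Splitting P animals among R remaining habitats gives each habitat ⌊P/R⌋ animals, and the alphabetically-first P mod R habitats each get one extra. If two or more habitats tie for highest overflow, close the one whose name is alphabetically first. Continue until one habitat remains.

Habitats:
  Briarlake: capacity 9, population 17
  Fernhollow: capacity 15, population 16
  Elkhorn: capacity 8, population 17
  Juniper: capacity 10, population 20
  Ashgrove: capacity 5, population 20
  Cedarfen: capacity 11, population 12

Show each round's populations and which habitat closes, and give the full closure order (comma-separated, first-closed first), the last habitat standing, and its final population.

Closure order: Ashgrove, Juniper, Elkhorn, Briarlake, Cedarfen
Last habitat: Fernhollow with 102 animals

Round 1: Ashgrove=20 Briarlake=17 Cedarfen=12 Elkhorn=17 Fernhollow=16 Juniper=20 → close Ashgrove (overflow 15)
  20÷5 = 4 each, +1 to first 0
Round 2: Briarlake=21 Cedarfen=16 Elkhorn=21 Fernhollow=20 Juniper=24 → close Juniper (overflow 14)
  24÷4 = 6 each, +1 to first 0
Round 3: Briarlake=27 Cedarfen=22 Elkhorn=27 Fernhollow=26 → close Elkhorn (overflow 19)
  27÷3 = 9 each, +1 to first 0
Round 4: Briarlake=36 Cedarfen=31 Fernhollow=35 → close Briarlake (overflow 27)
  36÷2 = 18 each, +1 to first 0
Round 5: Cedarfen=49 Fernhollow=53 → close Cedarfen (overflow 38)
  49÷1 = 49 each, +1 to first 0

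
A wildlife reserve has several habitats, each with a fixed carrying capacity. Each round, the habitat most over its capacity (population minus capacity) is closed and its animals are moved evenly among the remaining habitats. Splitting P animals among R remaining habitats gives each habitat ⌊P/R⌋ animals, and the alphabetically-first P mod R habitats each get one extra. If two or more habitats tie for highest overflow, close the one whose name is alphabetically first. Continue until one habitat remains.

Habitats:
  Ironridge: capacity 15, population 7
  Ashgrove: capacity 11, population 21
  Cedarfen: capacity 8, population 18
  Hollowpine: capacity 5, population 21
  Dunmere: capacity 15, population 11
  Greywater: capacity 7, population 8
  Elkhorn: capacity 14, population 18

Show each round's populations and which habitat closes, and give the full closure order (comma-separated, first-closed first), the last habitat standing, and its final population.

Closure order: Hollowpine, Ashgrove, Cedarfen, Elkhorn, Greywater, Dunmere
Last habitat: Ironridge with 104 animals

Round 1: Ashgrove=21 Cedarfen=18 Dunmere=11 Elkhorn=18 Greywater=8 Hollowpine=21 Ironridge=7 → close Hollowpine (overflow 16)
  21÷6 = 3 each, +1 to first 3
Round 2: Ashgrove=25 Cedarfen=22 Dunmere=15 Elkhorn=21 Greywater=11 Ironridge=10 → close Ashgrove (overflow 14)
  25÷5 = 5 each, +1 to first 0
Round 3: Cedarfen=27 Dunmere=20 Elkhorn=26 Greywater=16 Ironridge=15 → close Cedarfen (overflow 19)
  27÷4 = 6 each, +1 to first 3
Round 4: Dunmere=27 Elkhorn=33 Greywater=23 Ironridge=21 → close Elkhorn (overflow 19)
  33÷3 = 11 each, +1 to first 0
Round 5: Dunmere=38 Greywater=34 Ironridge=32 → close Greywater (overflow 27)
  34÷2 = 17 each, +1 to first 0
Round 6: Dunmere=55 Ironridge=49 → close Dunmere (overflow 40)
  55÷1 = 55 each, +1 to first 0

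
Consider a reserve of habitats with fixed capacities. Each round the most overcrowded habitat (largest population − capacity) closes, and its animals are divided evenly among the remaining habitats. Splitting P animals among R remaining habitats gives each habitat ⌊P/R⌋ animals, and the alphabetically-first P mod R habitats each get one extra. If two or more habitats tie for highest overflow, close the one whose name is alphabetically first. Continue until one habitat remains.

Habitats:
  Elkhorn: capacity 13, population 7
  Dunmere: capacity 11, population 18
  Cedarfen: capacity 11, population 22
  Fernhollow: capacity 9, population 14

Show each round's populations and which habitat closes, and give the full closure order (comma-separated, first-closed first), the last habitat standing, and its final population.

Round 1: Cedarfen=22 Dunmere=18 Elkhorn=7 Fernhollow=14 → close Cedarfen (overflow 11)
  22÷3 = 7 each, +1 to first 1
Round 2: Dunmere=26 Elkhorn=14 Fernhollow=21 → close Dunmere (overflow 15)
  26÷2 = 13 each, +1 to first 0
Round 3: Elkhorn=27 Fernhollow=34 → close Fernhollow (overflow 25)
  34÷1 = 34 each, +1 to first 0

Closure order: Cedarfen, Dunmere, Fernhollow
Last habitat: Elkhorn with 61 animals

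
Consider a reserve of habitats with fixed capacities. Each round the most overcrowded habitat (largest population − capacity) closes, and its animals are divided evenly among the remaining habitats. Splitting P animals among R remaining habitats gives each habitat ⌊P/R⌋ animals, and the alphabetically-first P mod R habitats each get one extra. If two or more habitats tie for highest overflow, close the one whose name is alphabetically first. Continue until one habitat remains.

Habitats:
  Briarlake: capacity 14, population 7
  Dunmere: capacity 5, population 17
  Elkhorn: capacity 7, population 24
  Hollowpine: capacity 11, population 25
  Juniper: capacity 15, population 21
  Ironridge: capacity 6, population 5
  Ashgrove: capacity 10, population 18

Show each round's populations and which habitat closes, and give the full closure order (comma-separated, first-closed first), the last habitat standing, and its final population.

Round 1: Ashgrove=18 Briarlake=7 Dunmere=17 Elkhorn=24 Hollowpine=25 Ironridge=5 Juniper=21 → close Elkhorn (overflow 17)
  24÷6 = 4 each, +1 to first 0
Round 2: Ashgrove=22 Briarlake=11 Dunmere=21 Hollowpine=29 Ironridge=9 Juniper=25 → close Hollowpine (overflow 18)
  29÷5 = 5 each, +1 to first 4
Round 3: Ashgrove=28 Briarlake=17 Dunmere=27 Ironridge=15 Juniper=30 → close Dunmere (overflow 22)
  27÷4 = 6 each, +1 to first 3
Round 4: Ashgrove=35 Briarlake=24 Ironridge=22 Juniper=36 → close Ashgrove (overflow 25)
  35÷3 = 11 each, +1 to first 2
Round 5: Briarlake=36 Ironridge=34 Juniper=47 → close Juniper (overflow 32)
  47÷2 = 23 each, +1 to first 1
Round 6: Briarlake=60 Ironridge=57 → close Ironridge (overflow 51)
  57÷1 = 57 each, +1 to first 0

Closure order: Elkhorn, Hollowpine, Dunmere, Ashgrove, Juniper, Ironridge
Last habitat: Briarlake with 117 animals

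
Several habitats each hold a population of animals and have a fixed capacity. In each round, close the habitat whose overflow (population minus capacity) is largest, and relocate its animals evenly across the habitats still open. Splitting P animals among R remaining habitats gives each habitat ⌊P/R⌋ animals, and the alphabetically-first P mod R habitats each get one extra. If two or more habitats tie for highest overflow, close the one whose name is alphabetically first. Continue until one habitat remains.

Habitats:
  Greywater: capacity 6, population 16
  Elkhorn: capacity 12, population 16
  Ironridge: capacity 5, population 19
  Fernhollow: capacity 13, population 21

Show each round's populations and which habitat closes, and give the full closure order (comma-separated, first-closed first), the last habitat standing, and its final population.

Round 1: Elkhorn=16 Fernhollow=21 Greywater=16 Ironridge=19 → close Ironridge (overflow 14)
  19÷3 = 6 each, +1 to first 1
Round 2: Elkhorn=23 Fernhollow=27 Greywater=22 → close Greywater (overflow 16)
  22÷2 = 11 each, +1 to first 0
Round 3: Elkhorn=34 Fernhollow=38 → close Fernhollow (overflow 25)
  38÷1 = 38 each, +1 to first 0

Closure order: Ironridge, Greywater, Fernhollow
Last habitat: Elkhorn with 72 animals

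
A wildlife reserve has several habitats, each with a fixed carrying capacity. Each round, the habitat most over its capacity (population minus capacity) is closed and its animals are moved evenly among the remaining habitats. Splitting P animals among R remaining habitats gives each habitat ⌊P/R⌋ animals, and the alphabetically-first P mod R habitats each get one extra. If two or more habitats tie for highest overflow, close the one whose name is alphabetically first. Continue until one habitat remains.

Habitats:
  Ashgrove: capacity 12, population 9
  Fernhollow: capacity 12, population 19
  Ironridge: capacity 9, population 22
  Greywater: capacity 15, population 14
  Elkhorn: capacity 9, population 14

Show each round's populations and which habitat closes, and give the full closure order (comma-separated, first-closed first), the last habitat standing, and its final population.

Round 1: Ashgrove=9 Elkhorn=14 Fernhollow=19 Greywater=14 Ironridge=22 → close Ironridge (overflow 13)
  22÷4 = 5 each, +1 to first 2
Round 2: Ashgrove=15 Elkhorn=20 Fernhollow=24 Greywater=19 → close Fernhollow (overflow 12)
  24÷3 = 8 each, +1 to first 0
Round 3: Ashgrove=23 Elkhorn=28 Greywater=27 → close Elkhorn (overflow 19)
  28÷2 = 14 each, +1 to first 0
Round 4: Ashgrove=37 Greywater=41 → close Greywater (overflow 26)
  41÷1 = 41 each, +1 to first 0

Closure order: Ironridge, Fernhollow, Elkhorn, Greywater
Last habitat: Ashgrove with 78 animals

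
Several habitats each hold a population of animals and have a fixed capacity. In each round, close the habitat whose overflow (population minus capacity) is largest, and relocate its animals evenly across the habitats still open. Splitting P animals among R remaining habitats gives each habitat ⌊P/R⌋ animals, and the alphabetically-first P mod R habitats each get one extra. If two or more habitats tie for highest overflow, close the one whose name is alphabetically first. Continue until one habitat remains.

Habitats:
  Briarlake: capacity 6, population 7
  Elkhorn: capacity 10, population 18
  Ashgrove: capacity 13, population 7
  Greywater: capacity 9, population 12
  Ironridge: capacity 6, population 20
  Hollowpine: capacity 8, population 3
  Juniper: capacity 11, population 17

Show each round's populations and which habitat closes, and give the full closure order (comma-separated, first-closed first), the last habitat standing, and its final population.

Closure order: Ironridge, Elkhorn, Juniper, Greywater, Briarlake, Ashgrove
Last habitat: Hollowpine with 84 animals

Round 1: Ashgrove=7 Briarlake=7 Elkhorn=18 Greywater=12 Hollowpine=3 Ironridge=20 Juniper=17 → close Ironridge (overflow 14)
  20÷6 = 3 each, +1 to first 2
Round 2: Ashgrove=11 Briarlake=11 Elkhorn=21 Greywater=15 Hollowpine=6 Juniper=20 → close Elkhorn (overflow 11)
  21÷5 = 4 each, +1 to first 1
Round 3: Ashgrove=16 Briarlake=15 Greywater=19 Hollowpine=10 Juniper=24 → close Juniper (overflow 13)
  24÷4 = 6 each, +1 to first 0
Round 4: Ashgrove=22 Briarlake=21 Greywater=25 Hollowpine=16 → close Greywater (overflow 16)
  25÷3 = 8 each, +1 to first 1
Round 5: Ashgrove=31 Briarlake=29 Hollowpine=24 → close Briarlake (overflow 23)
  29÷2 = 14 each, +1 to first 1
Round 6: Ashgrove=46 Hollowpine=38 → close Ashgrove (overflow 33)
  46÷1 = 46 each, +1 to first 0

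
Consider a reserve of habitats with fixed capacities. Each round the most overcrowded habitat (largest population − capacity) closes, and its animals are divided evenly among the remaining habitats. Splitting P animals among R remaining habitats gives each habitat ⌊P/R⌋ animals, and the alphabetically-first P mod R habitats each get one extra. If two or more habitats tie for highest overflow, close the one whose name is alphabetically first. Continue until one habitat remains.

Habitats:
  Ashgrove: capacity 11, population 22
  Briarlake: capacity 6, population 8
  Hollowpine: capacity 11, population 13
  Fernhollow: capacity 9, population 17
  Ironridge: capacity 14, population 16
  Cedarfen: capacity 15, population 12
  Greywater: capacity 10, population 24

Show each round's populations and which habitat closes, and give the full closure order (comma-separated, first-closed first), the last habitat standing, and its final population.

Round 1: Ashgrove=22 Briarlake=8 Cedarfen=12 Fernhollow=17 Greywater=24 Hollowpine=13 Ironridge=16 → close Greywater (overflow 14)
  24÷6 = 4 each, +1 to first 0
Round 2: Ashgrove=26 Briarlake=12 Cedarfen=16 Fernhollow=21 Hollowpine=17 Ironridge=20 → close Ashgrove (overflow 15)
  26÷5 = 5 each, +1 to first 1
Round 3: Briarlake=18 Cedarfen=21 Fernhollow=26 Hollowpine=22 Ironridge=25 → close Fernhollow (overflow 17)
  26÷4 = 6 each, +1 to first 2
Round 4: Briarlake=25 Cedarfen=28 Hollowpine=28 Ironridge=31 → close Briarlake (overflow 19)
  25÷3 = 8 each, +1 to first 1
Round 5: Cedarfen=37 Hollowpine=36 Ironridge=39 → close Hollowpine (overflow 25)
  36÷2 = 18 each, +1 to first 0
Round 6: Cedarfen=55 Ironridge=57 → close Ironridge (overflow 43)
  57÷1 = 57 each, +1 to first 0

Closure order: Greywater, Ashgrove, Fernhollow, Briarlake, Hollowpine, Ironridge
Last habitat: Cedarfen with 112 animals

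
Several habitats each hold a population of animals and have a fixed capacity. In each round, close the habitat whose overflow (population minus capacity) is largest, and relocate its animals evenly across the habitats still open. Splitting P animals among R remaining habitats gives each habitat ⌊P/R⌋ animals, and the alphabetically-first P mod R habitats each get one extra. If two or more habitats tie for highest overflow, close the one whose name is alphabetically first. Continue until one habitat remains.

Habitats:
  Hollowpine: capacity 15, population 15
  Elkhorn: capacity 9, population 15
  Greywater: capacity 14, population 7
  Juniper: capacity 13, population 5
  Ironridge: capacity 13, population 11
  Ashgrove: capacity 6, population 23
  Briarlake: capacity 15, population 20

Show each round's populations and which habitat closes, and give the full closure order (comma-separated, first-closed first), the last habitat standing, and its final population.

Closure order: Ashgrove, Elkhorn, Briarlake, Hollowpine, Ironridge, Greywater
Last habitat: Juniper with 96 animals

Round 1: Ashgrove=23 Briarlake=20 Elkhorn=15 Greywater=7 Hollowpine=15 Ironridge=11 Juniper=5 → close Ashgrove (overflow 17)
  23÷6 = 3 each, +1 to first 5
Round 2: Briarlake=24 Elkhorn=19 Greywater=11 Hollowpine=19 Ironridge=15 Juniper=8 → close Elkhorn (overflow 10)
  19÷5 = 3 each, +1 to first 4
Round 3: Briarlake=28 Greywater=15 Hollowpine=23 Ironridge=19 Juniper=11 → close Briarlake (overflow 13)
  28÷4 = 7 each, +1 to first 0
Round 4: Greywater=22 Hollowpine=30 Ironridge=26 Juniper=18 → close Hollowpine (overflow 15)
  30÷3 = 10 each, +1 to first 0
Round 5: Greywater=32 Ironridge=36 Juniper=28 → close Ironridge (overflow 23)
  36÷2 = 18 each, +1 to first 0
Round 6: Greywater=50 Juniper=46 → close Greywater (overflow 36)
  50÷1 = 50 each, +1 to first 0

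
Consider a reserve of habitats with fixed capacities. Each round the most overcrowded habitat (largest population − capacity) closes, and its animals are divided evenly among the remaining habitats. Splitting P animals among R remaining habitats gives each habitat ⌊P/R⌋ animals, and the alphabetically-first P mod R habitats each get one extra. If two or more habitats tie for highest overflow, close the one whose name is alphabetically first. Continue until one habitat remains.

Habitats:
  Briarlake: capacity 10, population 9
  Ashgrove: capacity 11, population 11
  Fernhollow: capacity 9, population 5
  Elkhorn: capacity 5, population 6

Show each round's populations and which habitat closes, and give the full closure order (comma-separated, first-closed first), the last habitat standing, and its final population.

Round 1: Ashgrove=11 Briarlake=9 Elkhorn=6 Fernhollow=5 → close Elkhorn (overflow 1)
  6÷3 = 2 each, +1 to first 0
Round 2: Ashgrove=13 Briarlake=11 Fernhollow=7 → close Ashgrove (overflow 2)
  13÷2 = 6 each, +1 to first 1
Round 3: Briarlake=18 Fernhollow=13 → close Briarlake (overflow 8)
  18÷1 = 18 each, +1 to first 0

Closure order: Elkhorn, Ashgrove, Briarlake
Last habitat: Fernhollow with 31 animals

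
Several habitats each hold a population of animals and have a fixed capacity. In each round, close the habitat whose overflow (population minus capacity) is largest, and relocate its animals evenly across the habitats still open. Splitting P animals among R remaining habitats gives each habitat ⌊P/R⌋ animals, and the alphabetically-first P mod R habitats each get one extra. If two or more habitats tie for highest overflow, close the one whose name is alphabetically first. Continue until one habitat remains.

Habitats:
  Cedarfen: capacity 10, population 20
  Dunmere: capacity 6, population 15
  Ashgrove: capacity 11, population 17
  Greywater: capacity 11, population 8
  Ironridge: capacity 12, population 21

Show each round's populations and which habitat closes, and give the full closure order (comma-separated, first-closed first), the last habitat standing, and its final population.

Round 1: Ashgrove=17 Cedarfen=20 Dunmere=15 Greywater=8 Ironridge=21 → close Cedarfen (overflow 10)
  20÷4 = 5 each, +1 to first 0
Round 2: Ashgrove=22 Dunmere=20 Greywater=13 Ironridge=26 → close Dunmere (overflow 14)
  20÷3 = 6 each, +1 to first 2
Round 3: Ashgrove=29 Greywater=20 Ironridge=32 → close Ironridge (overflow 20)
  32÷2 = 16 each, +1 to first 0
Round 4: Ashgrove=45 Greywater=36 → close Ashgrove (overflow 34)
  45÷1 = 45 each, +1 to first 0

Closure order: Cedarfen, Dunmere, Ironridge, Ashgrove
Last habitat: Greywater with 81 animals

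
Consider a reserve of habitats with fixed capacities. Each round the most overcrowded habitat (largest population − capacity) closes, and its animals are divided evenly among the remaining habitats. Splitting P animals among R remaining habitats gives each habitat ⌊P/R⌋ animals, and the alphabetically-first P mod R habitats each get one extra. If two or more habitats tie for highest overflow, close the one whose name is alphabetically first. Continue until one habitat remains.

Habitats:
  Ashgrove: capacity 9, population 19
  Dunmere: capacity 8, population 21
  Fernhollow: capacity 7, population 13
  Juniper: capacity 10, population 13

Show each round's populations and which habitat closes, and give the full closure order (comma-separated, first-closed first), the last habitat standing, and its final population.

Round 1: Ashgrove=19 Dunmere=21 Fernhollow=13 Juniper=13 → close Dunmere (overflow 13)
  21÷3 = 7 each, +1 to first 0
Round 2: Ashgrove=26 Fernhollow=20 Juniper=20 → close Ashgrove (overflow 17)
  26÷2 = 13 each, +1 to first 0
Round 3: Fernhollow=33 Juniper=33 → close Fernhollow (overflow 26)
  33÷1 = 33 each, +1 to first 0

Closure order: Dunmere, Ashgrove, Fernhollow
Last habitat: Juniper with 66 animals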